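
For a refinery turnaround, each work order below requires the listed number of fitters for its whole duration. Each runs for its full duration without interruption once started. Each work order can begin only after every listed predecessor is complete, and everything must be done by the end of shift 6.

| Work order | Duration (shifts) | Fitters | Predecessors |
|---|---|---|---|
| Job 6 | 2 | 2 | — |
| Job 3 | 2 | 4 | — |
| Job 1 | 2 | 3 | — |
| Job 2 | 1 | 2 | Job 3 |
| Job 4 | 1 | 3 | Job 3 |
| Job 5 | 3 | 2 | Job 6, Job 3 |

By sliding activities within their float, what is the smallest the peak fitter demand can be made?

Early-start (Job 6@1, Job 3@1, Job 1@1, Job 2@3, Job 4@3, Job 5@3) gives peak 9: s1:9  s2:9  s3:7  s4:2  s5:2  s6:0.
Shift Job 1→3, Job 4→5, Job 5→4.
Schedule Job 6@1, Job 3@1, Job 1@3, Job 2@3, Job 4@5, Job 5@4: s1:6  s2:6  s3:5  s4:5  s5:5  s6:2 — peak 6.

6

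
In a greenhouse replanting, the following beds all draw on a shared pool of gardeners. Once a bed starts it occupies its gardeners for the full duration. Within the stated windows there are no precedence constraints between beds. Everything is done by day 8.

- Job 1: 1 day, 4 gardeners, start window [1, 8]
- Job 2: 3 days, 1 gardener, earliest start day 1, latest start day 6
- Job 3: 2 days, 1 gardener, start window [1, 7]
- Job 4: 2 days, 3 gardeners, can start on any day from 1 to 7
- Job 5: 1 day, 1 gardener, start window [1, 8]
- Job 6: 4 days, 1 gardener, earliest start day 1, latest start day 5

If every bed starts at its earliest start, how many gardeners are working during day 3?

At early start, day 3 has: Job 2, Job 6.
Demand: 1 + 1 = 2.

2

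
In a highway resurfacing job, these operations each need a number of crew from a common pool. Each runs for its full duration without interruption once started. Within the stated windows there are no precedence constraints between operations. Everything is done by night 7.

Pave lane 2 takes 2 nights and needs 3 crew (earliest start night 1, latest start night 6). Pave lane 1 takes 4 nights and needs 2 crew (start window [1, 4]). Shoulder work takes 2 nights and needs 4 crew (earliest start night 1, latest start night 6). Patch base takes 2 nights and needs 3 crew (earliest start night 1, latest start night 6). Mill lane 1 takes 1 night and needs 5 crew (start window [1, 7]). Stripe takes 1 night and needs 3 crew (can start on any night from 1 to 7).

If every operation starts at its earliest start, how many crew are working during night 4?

At early start, night 4 has: Pave lane 1.
Demand: 2 = 2.

2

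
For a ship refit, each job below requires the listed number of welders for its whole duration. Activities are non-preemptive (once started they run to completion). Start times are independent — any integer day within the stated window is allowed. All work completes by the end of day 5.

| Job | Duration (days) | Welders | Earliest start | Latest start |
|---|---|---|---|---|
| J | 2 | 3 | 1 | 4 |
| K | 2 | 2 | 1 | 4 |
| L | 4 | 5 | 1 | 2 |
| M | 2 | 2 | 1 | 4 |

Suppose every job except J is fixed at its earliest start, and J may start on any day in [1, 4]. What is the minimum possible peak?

J@1: d1:12  d2:12  d3:5  d4:5  d5:0 → peak 12
J@2: d1:9  d2:12  d3:8  d4:5  d5:0 → peak 12
J@3: d1:9  d2:9  d3:8  d4:8  d5:0 → peak 9
J@4: d1:9  d2:9  d3:5  d4:8  d5:3 → peak 9
Best is J@3, peak 9.

9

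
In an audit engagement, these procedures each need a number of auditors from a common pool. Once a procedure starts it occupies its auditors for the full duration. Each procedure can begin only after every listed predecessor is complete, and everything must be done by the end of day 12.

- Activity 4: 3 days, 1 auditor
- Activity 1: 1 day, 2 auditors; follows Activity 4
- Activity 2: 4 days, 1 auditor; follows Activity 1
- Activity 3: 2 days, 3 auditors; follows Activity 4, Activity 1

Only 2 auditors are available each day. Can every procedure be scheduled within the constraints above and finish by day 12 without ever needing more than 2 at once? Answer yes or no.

The minimum achievable peak is 3; 2 < 3, so no feasible schedule stays within the cap.

no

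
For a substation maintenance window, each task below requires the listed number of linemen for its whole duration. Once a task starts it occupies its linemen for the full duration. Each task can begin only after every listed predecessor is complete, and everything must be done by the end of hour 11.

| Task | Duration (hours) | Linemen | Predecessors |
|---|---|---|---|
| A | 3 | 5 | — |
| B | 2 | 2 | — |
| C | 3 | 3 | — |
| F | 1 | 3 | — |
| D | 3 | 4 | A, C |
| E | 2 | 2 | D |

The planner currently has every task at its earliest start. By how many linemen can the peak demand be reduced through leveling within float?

Early-start peak: h1:13  h2:10  h3:8  h4:4  h5:4  h6:4  h7:2  h8:2  h9:0  h10:0  h11:0 ⇒ 13.
Leveled (A@1, B@4, C@4, F@10, D@7, E@10): h1:5  h2:5  h3:5  h4:5  h5:5  h6:3  h7:4  h8:4  h9:4  h10:5  h11:2 ⇒ 5.
Reduction 13 − 5 = 8.

8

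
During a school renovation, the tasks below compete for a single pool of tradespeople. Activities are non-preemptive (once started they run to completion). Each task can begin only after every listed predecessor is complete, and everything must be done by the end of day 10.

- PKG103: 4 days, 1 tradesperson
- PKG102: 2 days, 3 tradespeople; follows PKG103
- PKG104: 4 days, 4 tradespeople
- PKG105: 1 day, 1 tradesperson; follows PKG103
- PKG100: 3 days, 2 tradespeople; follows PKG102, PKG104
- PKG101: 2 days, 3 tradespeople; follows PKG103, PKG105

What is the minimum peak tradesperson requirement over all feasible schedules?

5

Early-start (PKG103@1, PKG102@5, PKG104@1, PKG105@5, PKG100@7, PKG101@6) gives peak 6: d1:5  d2:5  d3:5  d4:5  d5:4  d6:6  d7:5  d8:2  d9:2  d10:0.
Shift PKG101→7.
Schedule PKG103@1, PKG102@5, PKG104@1, PKG105@5, PKG100@7, PKG101@7: d1:5  d2:5  d3:5  d4:5  d5:4  d6:3  d7:5  d8:5  d9:2  d10:0 — peak 5.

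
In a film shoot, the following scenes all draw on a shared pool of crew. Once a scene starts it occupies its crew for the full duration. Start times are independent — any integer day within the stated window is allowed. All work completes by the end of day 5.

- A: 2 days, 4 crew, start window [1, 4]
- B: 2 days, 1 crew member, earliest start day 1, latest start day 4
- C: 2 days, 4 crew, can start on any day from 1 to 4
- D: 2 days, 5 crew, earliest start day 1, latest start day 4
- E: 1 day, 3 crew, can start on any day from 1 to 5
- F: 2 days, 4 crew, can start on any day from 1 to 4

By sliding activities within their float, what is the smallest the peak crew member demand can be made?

9

Early-start (A@1, B@1, C@1, D@1, E@1, F@1) gives peak 21: d1:21  d2:18  d3:0  d4:0  d5:0.
Shift D→3, E→3, F→4.
Schedule A@1, B@1, C@1, D@3, E@3, F@4: d1:9  d2:9  d3:8  d4:9  d5:4 — peak 9.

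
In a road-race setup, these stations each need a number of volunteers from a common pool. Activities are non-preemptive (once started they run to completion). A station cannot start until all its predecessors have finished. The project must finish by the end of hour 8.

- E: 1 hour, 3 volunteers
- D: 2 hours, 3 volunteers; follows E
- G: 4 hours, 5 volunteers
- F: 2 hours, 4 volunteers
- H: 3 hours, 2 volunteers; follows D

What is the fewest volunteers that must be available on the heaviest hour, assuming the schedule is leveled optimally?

7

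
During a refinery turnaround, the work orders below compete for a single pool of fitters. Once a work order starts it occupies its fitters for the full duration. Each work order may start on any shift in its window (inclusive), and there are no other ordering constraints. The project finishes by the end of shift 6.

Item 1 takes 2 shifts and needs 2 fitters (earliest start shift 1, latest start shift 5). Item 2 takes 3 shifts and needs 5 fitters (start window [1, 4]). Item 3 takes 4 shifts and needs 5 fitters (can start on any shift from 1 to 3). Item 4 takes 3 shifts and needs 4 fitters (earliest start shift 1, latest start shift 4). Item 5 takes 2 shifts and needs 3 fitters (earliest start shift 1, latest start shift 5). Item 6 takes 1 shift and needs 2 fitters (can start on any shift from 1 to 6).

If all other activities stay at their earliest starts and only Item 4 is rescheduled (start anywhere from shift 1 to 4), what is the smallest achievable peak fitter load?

Item 4@1: s1:21  s2:19  s3:14  s4:5  s5:0  s6:0 → peak 21
Item 4@2: s1:17  s2:19  s3:14  s4:9  s5:0  s6:0 → peak 19
Item 4@3: s1:17  s2:15  s3:14  s4:9  s5:4  s6:0 → peak 17
Item 4@4: s1:17  s2:15  s3:10  s4:9  s5:4  s6:4 → peak 17
Best is Item 4@3, peak 17.

17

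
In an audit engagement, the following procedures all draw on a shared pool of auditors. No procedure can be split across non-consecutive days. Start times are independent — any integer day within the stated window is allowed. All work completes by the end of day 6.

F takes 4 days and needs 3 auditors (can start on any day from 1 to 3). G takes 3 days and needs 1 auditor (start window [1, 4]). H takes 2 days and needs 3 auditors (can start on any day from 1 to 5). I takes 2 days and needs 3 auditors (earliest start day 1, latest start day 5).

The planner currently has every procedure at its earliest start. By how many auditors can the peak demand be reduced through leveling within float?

4

Early-start peak: d1:10  d2:10  d3:4  d4:3  d5:0  d6:0 ⇒ 10.
Leveled (F@1, G@1, H@4, I@5): d1:4  d2:4  d3:4  d4:6  d5:6  d6:3 ⇒ 6.
Reduction 10 − 6 = 4.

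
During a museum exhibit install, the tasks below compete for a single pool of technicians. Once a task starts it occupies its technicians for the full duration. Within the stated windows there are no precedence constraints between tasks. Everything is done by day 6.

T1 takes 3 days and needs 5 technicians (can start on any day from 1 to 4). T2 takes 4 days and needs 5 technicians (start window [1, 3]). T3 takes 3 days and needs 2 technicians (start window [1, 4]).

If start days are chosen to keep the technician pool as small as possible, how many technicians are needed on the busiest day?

10

Early-start (T1@1, T2@1, T3@1) gives peak 12: d1:12  d2:12  d3:12  d4:5  d5:0  d6:0.
Shift T3→4.
Schedule T1@1, T2@1, T3@4: d1:10  d2:10  d3:10  d4:7  d5:2  d6:2 — peak 10.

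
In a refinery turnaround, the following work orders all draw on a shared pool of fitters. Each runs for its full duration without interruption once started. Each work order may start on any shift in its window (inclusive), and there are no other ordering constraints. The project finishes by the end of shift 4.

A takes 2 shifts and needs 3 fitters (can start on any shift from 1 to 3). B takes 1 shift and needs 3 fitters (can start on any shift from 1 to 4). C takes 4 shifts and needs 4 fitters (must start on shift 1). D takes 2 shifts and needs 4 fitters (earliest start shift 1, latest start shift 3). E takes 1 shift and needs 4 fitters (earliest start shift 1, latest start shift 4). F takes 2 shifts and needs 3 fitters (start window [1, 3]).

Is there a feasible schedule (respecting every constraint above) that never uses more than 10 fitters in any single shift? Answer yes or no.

no

Total fitter-shifts = 43; over 4 shifts the average is 43/4 > 10, so some shift must exceed 10.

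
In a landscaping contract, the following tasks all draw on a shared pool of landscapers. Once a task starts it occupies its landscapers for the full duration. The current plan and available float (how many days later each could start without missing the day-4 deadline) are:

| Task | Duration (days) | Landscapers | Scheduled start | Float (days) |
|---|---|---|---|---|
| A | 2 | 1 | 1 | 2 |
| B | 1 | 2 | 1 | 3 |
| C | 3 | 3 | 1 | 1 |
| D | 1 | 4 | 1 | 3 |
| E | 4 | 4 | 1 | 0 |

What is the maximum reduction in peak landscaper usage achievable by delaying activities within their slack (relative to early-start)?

5

Early-start peak: d1:14  d2:8  d3:7  d4:4 ⇒ 14.
Leveled (A@1, B@3, C@1, D@4, E@1): d1:8  d2:8  d3:9  d4:8 ⇒ 9.
Reduction 14 − 9 = 5.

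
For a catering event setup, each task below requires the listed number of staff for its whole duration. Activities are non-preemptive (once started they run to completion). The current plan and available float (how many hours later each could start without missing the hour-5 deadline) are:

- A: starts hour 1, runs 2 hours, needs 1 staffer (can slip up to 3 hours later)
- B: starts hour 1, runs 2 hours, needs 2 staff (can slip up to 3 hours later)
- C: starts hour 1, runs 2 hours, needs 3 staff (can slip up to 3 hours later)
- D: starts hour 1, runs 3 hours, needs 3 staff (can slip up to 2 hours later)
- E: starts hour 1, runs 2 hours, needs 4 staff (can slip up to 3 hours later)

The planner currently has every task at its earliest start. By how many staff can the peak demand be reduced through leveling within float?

Early-start peak: h1:13  h2:13  h3:3  h4:0  h5:0 ⇒ 13.
Leveled (A@1, B@1, C@1, D@3, E@3): h1:6  h2:6  h3:7  h4:7  h5:3 ⇒ 7.
Reduction 13 − 7 = 6.

6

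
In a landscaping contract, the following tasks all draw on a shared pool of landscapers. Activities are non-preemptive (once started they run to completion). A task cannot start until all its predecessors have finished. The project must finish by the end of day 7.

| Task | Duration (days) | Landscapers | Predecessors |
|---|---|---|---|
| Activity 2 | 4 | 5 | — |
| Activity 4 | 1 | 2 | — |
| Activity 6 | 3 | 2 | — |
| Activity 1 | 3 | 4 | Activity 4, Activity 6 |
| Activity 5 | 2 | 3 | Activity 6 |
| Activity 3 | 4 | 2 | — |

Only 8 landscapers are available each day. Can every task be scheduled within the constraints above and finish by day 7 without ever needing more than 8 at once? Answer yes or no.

no

The minimum achievable peak is 9; 8 < 9, so no feasible schedule stays within the cap.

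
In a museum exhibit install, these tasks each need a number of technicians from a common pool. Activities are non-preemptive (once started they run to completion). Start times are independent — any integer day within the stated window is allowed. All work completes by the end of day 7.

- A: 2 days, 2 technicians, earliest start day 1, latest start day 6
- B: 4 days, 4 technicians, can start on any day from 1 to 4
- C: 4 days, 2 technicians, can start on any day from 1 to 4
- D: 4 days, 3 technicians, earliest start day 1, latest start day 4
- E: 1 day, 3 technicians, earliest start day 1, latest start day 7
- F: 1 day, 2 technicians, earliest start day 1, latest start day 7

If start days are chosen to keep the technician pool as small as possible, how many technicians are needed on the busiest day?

Early-start (A@1, B@1, C@1, D@1, E@1, F@1) gives peak 16: d1:16  d2:11  d3:9  d4:9  d5:0  d6:0  d7:0.
Shift D→3, E→5, F→5.
Schedule A@1, B@1, C@1, D@3, E@5, F@5: d1:8  d2:8  d3:9  d4:9  d5:8  d6:3  d7:0 — peak 9.

9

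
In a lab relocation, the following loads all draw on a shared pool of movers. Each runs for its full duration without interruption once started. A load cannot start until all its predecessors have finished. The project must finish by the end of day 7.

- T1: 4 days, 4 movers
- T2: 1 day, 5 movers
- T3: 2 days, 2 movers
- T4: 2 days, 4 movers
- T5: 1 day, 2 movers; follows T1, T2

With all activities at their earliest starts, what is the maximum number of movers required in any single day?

Early-start schedule: T1@1, T2@1, T3@1, T4@1, T5@5.
Load per day: day 1: 15, day 2: 10, day 3: 4, day 4: 4, day 5: 2, day 6: 0, day 7: 0.
Peak is 15.

15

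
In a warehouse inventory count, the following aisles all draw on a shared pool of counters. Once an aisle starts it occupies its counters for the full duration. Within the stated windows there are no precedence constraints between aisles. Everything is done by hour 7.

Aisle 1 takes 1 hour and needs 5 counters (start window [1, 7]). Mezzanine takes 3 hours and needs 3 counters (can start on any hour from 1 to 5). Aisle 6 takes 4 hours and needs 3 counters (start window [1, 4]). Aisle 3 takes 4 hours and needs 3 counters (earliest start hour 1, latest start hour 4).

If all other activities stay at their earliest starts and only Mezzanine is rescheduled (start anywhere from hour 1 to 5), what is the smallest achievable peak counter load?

Mezzanine@1: h1:14  h2:9  h3:9  h4:6  h5:0  h6:0  h7:0 → peak 14
Mezzanine@2: h1:11  h2:9  h3:9  h4:9  h5:0  h6:0  h7:0 → peak 11
Mezzanine@3: h1:11  h2:6  h3:9  h4:9  h5:3  h6:0  h7:0 → peak 11
Mezzanine@4: h1:11  h2:6  h3:6  h4:9  h5:3  h6:3  h7:0 → peak 11
Mezzanine@5: h1:11  h2:6  h3:6  h4:6  h5:3  h6:3  h7:3 → peak 11
Best is Mezzanine@2, peak 11.

11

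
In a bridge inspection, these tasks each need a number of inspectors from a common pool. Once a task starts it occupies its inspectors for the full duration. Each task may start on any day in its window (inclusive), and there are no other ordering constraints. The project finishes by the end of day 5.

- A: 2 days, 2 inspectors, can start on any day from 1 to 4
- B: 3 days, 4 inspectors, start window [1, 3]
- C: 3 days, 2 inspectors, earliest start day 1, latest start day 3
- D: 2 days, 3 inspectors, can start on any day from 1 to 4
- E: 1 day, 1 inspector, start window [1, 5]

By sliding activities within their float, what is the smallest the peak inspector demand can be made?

Early-start (A@1, B@1, C@1, D@1, E@1) gives peak 12: d1:12  d2:11  d3:6  d4:0  d5:0.
Shift C→3, D→4, E→4.
Schedule A@1, B@1, C@3, D@4, E@4: d1:6  d2:6  d3:6  d4:6  d5:5 — peak 6.
Total inspector-days = 29 over 5 days ⇒ peak ≥ ⌈29/5⌉ = 6, so 6 is optimal.

6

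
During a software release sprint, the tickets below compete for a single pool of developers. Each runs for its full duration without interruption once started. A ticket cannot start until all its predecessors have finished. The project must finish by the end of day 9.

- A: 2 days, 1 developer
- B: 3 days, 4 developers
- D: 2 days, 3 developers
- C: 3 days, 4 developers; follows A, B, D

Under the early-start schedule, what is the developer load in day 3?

4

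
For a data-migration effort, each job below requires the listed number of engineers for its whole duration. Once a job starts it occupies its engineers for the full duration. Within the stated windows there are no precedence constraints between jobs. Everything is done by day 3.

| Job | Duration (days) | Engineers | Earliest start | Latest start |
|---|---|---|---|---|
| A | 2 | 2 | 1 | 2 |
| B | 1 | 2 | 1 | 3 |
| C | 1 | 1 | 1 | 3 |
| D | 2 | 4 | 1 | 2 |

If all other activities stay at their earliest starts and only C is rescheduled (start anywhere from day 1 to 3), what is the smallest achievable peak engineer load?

C@1: d1:9  d2:6  d3:0 → peak 9
C@2: d1:8  d2:7  d3:0 → peak 8
C@3: d1:8  d2:6  d3:1 → peak 8
Best is C@2, peak 8.

8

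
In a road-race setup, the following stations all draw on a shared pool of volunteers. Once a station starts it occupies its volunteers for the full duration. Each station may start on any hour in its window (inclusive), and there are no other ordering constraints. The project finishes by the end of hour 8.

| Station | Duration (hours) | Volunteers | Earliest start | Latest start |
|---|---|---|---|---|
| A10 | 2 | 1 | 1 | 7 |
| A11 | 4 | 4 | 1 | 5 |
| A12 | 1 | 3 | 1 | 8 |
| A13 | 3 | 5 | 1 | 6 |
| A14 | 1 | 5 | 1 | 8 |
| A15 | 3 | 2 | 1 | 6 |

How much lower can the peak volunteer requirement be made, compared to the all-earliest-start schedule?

Early-start peak: h1:20  h2:12  h3:11  h4:4  h5:0  h6:0  h7:0  h8:0 ⇒ 20.
Leveled (A10@1, A11@1, A12@3, A13@5, A14@8, A15@4): h1:5  h2:5  h3:7  h4:6  h5:7  h6:7  h7:5  h8:5 ⇒ 7.
Reduction 20 − 7 = 13.

13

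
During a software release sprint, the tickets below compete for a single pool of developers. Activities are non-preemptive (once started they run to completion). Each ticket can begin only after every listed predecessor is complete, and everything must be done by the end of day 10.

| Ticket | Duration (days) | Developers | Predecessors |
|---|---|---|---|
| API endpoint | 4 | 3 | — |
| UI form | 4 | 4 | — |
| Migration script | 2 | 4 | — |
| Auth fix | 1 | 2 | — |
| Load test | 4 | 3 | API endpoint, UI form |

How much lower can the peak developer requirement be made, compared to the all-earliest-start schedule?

6

Early-start peak: d1:13  d2:11  d3:7  d4:7  d5:3  d6:3  d7:3  d8:3  d9:0  d10:0 ⇒ 13.
Leveled (API endpoint@1, UI form@1, Migration script@5, Auth fix@5, Load test@6): d1:7  d2:7  d3:7  d4:7  d5:6  d6:7  d7:3  d8:3  d9:3  d10:0 ⇒ 7.
Reduction 13 − 7 = 6.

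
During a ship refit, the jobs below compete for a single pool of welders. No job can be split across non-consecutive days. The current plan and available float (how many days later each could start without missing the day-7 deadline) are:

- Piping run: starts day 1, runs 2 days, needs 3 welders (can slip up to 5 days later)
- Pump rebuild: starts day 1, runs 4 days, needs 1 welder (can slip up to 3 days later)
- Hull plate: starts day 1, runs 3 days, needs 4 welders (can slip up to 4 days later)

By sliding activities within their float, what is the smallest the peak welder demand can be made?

4

Early-start (Piping run@1, Pump rebuild@1, Hull plate@1) gives peak 8: d1:8  d2:8  d3:5  d4:1  d5:0  d6:0  d7:0.
Shift Hull plate→5.
Schedule Piping run@1, Pump rebuild@1, Hull plate@5: d1:4  d2:4  d3:1  d4:1  d5:4  d6:4  d7:4 — peak 4.
Total welder-days = 22 over 7 days ⇒ peak ≥ ⌈22/7⌉ = 4, so 4 is optimal.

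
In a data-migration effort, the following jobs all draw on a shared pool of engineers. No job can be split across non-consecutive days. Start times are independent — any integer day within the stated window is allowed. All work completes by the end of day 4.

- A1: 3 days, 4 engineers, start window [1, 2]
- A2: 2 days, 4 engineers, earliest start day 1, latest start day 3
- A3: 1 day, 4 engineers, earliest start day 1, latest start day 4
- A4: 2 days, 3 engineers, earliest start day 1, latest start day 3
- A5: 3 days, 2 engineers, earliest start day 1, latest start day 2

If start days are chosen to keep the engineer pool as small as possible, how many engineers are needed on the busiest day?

Early-start (A1@1, A2@1, A3@1, A4@1, A5@1) gives peak 17: d1:17  d2:13  d3:6  d4:0.
Shift A3→4, A4→3.
Schedule A1@1, A2@1, A3@4, A4@3, A5@1: d1:10  d2:10  d3:9  d4:7 — peak 10.

10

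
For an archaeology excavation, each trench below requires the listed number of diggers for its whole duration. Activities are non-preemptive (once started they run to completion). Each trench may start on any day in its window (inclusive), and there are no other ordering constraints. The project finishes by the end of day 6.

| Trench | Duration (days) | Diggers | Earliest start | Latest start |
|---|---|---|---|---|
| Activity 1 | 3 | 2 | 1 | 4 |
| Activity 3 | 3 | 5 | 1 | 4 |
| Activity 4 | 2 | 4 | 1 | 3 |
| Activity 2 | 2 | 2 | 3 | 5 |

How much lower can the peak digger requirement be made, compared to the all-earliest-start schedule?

Early-start peak: d1:11  d2:11  d3:9  d4:2  d5:0  d6:0 ⇒ 11.
Leveled (Activity 1@1, Activity 3@3, Activity 4@1, Activity 2@4): d1:6  d2:6  d3:7  d4:7  d5:7  d6:0 ⇒ 7.
Reduction 11 − 7 = 4.

4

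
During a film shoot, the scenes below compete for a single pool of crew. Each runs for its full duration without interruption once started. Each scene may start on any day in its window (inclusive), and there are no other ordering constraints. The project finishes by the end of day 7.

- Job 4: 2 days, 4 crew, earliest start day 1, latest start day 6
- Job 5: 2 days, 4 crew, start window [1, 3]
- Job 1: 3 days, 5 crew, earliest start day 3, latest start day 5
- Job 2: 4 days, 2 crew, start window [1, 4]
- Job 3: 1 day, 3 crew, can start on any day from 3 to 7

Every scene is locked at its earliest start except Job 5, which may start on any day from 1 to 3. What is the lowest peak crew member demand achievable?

10

Job 5@1: d1:10  d2:10  d3:10  d4:7  d5:5  d6:0  d7:0 → peak 10
Job 5@2: d1:6  d2:10  d3:14  d4:7  d5:5  d6:0  d7:0 → peak 14
Job 5@3: d1:6  d2:6  d3:14  d4:11  d5:5  d6:0  d7:0 → peak 14
Best is Job 5@1, peak 10.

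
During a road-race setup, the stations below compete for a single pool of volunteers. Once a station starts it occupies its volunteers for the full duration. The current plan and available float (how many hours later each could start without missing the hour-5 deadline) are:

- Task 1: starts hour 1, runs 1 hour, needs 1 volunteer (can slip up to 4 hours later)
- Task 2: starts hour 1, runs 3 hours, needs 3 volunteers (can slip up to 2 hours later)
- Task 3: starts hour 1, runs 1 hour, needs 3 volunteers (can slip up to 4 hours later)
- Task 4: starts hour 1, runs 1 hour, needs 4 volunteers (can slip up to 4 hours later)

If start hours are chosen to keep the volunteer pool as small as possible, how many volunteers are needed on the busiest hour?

4

Early-start (Task 1@1, Task 2@1, Task 3@1, Task 4@1) gives peak 11: h1:11  h2:3  h3:3  h4:0  h5:0.
Shift Task 3→4, Task 4→5.
Schedule Task 1@1, Task 2@1, Task 3@4, Task 4@5: h1:4  h2:3  h3:3  h4:3  h5:4 — peak 4.
Total volunteer-hours = 17 over 5 hours ⇒ peak ≥ ⌈17/5⌉ = 4, so 4 is optimal.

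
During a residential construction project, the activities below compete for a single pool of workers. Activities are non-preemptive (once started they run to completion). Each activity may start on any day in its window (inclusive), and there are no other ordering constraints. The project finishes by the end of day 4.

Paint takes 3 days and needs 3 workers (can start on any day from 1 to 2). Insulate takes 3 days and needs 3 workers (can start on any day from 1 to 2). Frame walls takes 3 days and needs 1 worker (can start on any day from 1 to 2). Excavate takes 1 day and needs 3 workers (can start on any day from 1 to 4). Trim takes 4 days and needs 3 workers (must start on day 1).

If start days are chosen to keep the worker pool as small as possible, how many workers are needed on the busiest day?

Early-start (Paint@1, Insulate@1, Frame walls@1, Excavate@1, Trim@1) gives peak 13: d1:13  d2:10  d3:10  d4:3.
Shift Excavate→4.
Schedule Paint@1, Insulate@1, Frame walls@1, Excavate@4, Trim@1: d1:10  d2:10  d3:10  d4:6 — peak 10.

10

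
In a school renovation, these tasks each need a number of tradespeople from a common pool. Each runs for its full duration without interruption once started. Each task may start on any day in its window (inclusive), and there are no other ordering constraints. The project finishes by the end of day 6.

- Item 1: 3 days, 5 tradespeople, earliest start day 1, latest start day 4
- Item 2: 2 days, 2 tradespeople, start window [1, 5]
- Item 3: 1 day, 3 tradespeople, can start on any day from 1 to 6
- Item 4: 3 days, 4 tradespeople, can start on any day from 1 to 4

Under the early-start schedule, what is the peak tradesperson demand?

Early-start schedule: Item 1@1, Item 2@1, Item 3@1, Item 4@1.
Load per day: day 1: 14, day 2: 11, day 3: 9, day 4: 0, day 5: 0, day 6: 0.
Peak is 14.

14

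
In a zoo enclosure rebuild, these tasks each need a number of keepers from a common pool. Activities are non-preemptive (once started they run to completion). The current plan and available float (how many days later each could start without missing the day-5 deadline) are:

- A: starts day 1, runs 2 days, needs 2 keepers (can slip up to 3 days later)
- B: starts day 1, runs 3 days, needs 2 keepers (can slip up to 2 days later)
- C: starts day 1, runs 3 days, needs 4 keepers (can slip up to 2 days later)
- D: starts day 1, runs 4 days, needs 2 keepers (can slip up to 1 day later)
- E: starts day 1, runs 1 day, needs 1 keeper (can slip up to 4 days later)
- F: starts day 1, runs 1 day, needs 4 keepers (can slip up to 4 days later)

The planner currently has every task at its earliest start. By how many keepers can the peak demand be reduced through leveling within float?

7

Early-start peak: d1:15  d2:10  d3:8  d4:2  d5:0 ⇒ 15.
Leveled (A@1, B@1, C@3, D@1, E@1, F@5): d1:7  d2:6  d3:8  d4:6  d5:8 ⇒ 8.
Reduction 15 − 8 = 7.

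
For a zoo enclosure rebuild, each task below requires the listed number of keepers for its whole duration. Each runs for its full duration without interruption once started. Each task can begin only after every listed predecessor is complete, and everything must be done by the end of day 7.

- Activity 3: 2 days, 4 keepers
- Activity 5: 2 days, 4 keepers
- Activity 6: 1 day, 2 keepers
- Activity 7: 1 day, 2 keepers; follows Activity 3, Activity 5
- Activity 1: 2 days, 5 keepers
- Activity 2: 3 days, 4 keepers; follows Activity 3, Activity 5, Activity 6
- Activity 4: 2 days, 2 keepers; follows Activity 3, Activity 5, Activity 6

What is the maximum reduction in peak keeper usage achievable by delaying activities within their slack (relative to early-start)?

7

Early-start peak: d1:15  d2:13  d3:8  d4:6  d5:4  d6:0  d7:0 ⇒ 15.
Leveled (Activity 3@1, Activity 5@1, Activity 6@3, Activity 7@4, Activity 1@3, Activity 2@5, Activity 4@5): d1:8  d2:8  d3:7  d4:7  d5:6  d6:6  d7:4 ⇒ 8.
Reduction 15 − 8 = 7.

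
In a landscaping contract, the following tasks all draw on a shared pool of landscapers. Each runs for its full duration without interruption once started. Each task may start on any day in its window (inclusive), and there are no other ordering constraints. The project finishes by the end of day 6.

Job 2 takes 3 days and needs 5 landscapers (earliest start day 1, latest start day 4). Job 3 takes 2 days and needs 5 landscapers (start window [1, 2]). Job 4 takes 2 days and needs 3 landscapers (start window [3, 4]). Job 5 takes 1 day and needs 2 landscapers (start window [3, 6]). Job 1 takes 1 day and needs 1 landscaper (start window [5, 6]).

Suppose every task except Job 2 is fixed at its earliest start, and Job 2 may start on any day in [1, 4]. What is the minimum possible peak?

Job 2@1: d1:10  d2:10  d3:10  d4:3  d5:1  d6:0 → peak 10
Job 2@2: d1:5  d2:10  d3:10  d4:8  d5:1  d6:0 → peak 10
Job 2@3: d1:5  d2:5  d3:10  d4:8  d5:6  d6:0 → peak 10
Job 2@4: d1:5  d2:5  d3:5  d4:8  d5:6  d6:5 → peak 8
Best is Job 2@4, peak 8.

8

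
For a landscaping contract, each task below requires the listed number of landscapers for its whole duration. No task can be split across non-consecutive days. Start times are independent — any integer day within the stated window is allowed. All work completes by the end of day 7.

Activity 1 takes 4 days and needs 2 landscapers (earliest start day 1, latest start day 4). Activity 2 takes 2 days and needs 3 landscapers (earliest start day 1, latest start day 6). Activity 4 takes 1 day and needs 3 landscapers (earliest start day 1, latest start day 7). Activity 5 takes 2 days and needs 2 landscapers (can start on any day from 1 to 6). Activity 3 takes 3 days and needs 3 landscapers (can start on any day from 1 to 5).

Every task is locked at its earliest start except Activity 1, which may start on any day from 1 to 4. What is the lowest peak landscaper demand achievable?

11

Activity 1@1: d1:13  d2:10  d3:5  d4:2  d5:0  d6:0  d7:0 → peak 13
Activity 1@2: d1:11  d2:10  d3:5  d4:2  d5:2  d6:0  d7:0 → peak 11
Activity 1@3: d1:11  d2:8  d3:5  d4:2  d5:2  d6:2  d7:0 → peak 11
Activity 1@4: d1:11  d2:8  d3:3  d4:2  d5:2  d6:2  d7:2 → peak 11
Best is Activity 1@2, peak 11.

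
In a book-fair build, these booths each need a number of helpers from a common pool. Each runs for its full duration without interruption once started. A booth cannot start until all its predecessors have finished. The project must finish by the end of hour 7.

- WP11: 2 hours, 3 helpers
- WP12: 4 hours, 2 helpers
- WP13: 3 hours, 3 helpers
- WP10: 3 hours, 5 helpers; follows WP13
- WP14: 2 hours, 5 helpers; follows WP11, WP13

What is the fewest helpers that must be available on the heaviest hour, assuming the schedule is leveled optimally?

Early-start (WP11@1, WP12@1, WP13@1, WP10@4, WP14@4) gives peak 12: h1:8  h2:8  h3:5  h4:12  h5:10  h6:5  h7:0.
Shift WP14→5.
Schedule WP11@1, WP12@1, WP13@1, WP10@4, WP14@5: h1:8  h2:8  h3:5  h4:7  h5:10  h6:10  h7:0 — peak 10.

10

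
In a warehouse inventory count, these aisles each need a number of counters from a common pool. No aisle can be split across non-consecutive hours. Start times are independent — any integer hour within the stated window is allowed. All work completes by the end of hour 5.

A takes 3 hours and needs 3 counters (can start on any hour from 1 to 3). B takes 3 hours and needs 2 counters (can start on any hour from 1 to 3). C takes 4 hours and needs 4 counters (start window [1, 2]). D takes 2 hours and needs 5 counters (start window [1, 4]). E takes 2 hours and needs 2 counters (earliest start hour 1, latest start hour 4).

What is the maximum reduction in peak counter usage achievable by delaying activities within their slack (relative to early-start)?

5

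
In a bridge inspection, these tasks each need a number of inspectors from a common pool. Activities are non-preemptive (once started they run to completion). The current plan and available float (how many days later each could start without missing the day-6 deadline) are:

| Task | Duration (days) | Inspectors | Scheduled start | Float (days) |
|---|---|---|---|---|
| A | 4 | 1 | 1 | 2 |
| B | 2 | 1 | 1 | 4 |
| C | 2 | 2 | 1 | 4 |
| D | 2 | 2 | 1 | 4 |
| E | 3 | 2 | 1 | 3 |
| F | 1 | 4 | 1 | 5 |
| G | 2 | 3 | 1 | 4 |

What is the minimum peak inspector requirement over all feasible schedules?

6

Early-start (A@1, B@1, C@1, D@1, E@1, F@1, G@1) gives peak 15: d1:15  d2:11  d3:3  d4:1  d5:0  d6:0.
Shift E→3, F→5, G→3.
Schedule A@1, B@1, C@1, D@1, E@3, F@5, G@3: d1:6  d2:6  d3:6  d4:6  d5:6  d6:0 — peak 6.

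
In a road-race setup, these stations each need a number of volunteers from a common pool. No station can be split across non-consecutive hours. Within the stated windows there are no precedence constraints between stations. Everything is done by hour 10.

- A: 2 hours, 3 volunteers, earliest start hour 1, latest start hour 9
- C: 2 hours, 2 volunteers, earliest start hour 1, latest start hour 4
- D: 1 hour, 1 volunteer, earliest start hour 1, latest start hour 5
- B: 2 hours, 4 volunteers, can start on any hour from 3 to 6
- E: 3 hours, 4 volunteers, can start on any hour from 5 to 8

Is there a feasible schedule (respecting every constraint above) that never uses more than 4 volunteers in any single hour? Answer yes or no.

yes

Schedule A@1, C@3, D@1, B@5, E@7: h1:4  h2:3  h3:2  h4:2  h5:4  h6:4  h7:4  h8:4  h9:4  h10:0 — peak 4 ≤ 4.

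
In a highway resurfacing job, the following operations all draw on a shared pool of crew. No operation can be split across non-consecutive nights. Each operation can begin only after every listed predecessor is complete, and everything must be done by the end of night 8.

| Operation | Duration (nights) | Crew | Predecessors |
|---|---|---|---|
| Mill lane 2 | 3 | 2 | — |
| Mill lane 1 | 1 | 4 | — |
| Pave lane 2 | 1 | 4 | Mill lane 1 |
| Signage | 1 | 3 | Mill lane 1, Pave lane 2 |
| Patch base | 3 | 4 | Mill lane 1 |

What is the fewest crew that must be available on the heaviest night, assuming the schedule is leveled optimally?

5

Early-start (Mill lane 2@1, Mill lane 1@1, Pave lane 2@2, Signage@3, Patch base@2) gives peak 10: n1:6  n2:10  n3:9  n4:4  n5:0  n6:0  n7:0  n8:0.
Shift Mill lane 2→3, Patch base→6.
Schedule Mill lane 2@3, Mill lane 1@1, Pave lane 2@2, Signage@3, Patch base@6: n1:4  n2:4  n3:5  n4:2  n5:2  n6:4  n7:4  n8:4 — peak 5.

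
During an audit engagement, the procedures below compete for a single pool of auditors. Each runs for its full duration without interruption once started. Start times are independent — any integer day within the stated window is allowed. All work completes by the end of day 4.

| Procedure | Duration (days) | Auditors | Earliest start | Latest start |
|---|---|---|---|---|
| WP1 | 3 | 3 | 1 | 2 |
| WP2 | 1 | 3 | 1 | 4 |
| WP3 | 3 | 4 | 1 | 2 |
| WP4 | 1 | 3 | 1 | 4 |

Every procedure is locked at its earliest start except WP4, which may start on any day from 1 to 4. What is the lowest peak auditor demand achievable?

10

WP4@1: d1:13  d2:7  d3:7  d4:0 → peak 13
WP4@2: d1:10  d2:10  d3:7  d4:0 → peak 10
WP4@3: d1:10  d2:7  d3:10  d4:0 → peak 10
WP4@4: d1:10  d2:7  d3:7  d4:3 → peak 10
Best is WP4@2, peak 10.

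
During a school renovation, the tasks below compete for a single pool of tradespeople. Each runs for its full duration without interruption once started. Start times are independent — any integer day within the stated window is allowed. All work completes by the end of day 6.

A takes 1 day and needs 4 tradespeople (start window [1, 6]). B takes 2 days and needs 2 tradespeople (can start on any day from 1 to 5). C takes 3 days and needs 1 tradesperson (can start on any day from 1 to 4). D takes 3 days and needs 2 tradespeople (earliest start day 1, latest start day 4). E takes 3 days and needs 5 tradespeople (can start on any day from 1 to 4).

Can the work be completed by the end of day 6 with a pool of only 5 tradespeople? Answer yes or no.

Total tradesperson-days = 32; over 6 days the average is 32/6 > 5, so some day must exceed 5.

no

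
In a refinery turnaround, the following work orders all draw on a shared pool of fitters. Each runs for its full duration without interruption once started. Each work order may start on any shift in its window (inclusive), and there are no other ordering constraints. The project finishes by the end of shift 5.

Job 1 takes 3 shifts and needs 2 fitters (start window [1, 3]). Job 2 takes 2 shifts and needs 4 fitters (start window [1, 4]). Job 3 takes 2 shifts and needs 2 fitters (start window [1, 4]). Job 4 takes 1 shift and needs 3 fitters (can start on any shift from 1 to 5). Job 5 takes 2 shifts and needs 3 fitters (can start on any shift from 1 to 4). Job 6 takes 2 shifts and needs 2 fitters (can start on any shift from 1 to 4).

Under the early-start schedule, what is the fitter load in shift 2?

At early start, shift 2 has: Job 1, Job 2, Job 3, Job 5, Job 6.
Demand: 2 + 4 + 2 + 3 + 2 = 13.

13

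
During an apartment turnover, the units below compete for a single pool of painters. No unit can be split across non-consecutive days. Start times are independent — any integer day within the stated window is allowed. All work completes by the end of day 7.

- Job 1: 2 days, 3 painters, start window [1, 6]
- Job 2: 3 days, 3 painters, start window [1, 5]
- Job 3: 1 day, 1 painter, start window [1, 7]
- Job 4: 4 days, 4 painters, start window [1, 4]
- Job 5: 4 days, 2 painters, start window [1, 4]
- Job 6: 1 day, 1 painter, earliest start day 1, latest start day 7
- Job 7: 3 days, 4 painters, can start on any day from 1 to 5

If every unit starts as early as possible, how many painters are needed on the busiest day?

Early-start schedule: Job 1@1, Job 2@1, Job 3@1, Job 4@1, Job 5@1, Job 6@1, Job 7@1.
Load per day: day 1: 18, day 2: 16, day 3: 13, day 4: 6, day 5: 0, day 6: 0, day 7: 0.
Peak is 18.

18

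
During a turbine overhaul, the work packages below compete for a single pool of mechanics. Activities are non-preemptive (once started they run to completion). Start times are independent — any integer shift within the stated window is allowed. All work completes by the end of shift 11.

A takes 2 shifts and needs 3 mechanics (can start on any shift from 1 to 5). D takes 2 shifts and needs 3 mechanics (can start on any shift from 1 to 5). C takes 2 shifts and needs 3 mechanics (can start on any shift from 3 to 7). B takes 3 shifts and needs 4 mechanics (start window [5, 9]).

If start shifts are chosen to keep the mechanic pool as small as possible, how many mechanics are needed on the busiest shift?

Early-start (A@1, D@1, C@3, B@5) gives peak 6: s1:6  s2:6  s3:3  s4:3  s5:4  s6:4  s7:4  s8:0  s9:0  s10:0  s11:0.
Shift D→3, C→5, B→7.
Schedule A@1, D@3, C@5, B@7: s1:3  s2:3  s3:3  s4:3  s5:3  s6:3  s7:4  s8:4  s9:4  s10:0  s11:0 — peak 4.

4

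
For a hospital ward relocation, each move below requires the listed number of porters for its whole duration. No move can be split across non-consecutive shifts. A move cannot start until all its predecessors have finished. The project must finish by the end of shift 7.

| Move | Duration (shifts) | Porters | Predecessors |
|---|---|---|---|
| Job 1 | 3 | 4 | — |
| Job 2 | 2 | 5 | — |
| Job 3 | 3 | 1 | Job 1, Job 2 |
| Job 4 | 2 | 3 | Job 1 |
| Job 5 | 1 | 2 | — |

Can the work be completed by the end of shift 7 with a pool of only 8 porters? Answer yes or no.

no

The minimum achievable peak is 9; 8 < 9, so no feasible schedule stays within the cap.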